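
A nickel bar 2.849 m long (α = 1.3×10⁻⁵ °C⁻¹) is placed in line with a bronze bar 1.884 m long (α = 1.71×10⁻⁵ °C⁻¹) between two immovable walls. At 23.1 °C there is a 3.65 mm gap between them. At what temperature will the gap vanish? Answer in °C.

Gap closes when ΔL₁ + ΔL₂ = 3.65 mm = 3.65×10⁻³ m
(α₁L₁ + α₂L₂)ΔT = g
α₁L₁ + α₂L₂ = 1.3×10⁻⁵×2.849 + 1.71×10⁻⁵×1.884 = 6.92534×10⁻⁵ m/K
ΔT = 3.65×10⁻³ / 6.92534×10⁻⁵ = 52.705 K
T = 23.1 + 52.705 = 75.805 °C

T = 75.8 °C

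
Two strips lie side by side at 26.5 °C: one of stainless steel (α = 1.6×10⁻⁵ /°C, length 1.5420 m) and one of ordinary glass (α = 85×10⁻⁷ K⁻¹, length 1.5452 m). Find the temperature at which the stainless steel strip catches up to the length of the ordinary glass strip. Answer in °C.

T = 303.8 °C

Equal length when α₁L₁ΔT − α₂L₂ΔT = L₂ − L₁ = 3.20×10⁻³ m
α₁L₁ = 2.4672×10⁻⁵, α₂L₂ = 1.31342×10⁻⁵ → Δ(αL) = 1.15378×10⁻⁵ m/K
ΔT = 3.20×10⁻³ / 1.15378×10⁻⁵ = 277.349 K, so T = 26.5 + 277.349 = 303.849 °C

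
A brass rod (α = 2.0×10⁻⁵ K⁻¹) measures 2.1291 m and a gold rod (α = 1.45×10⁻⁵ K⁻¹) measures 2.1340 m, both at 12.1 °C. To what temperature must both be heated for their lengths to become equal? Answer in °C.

T = 433.1 °C

Equal length when α₁L₁ΔT − α₂L₂ΔT = L₂ − L₁ = 4.90×10⁻³ m
α₁L₁ = 4.2582×10⁻⁵, α₂L₂ = 3.0943×10⁻⁵ → Δ(αL) = 1.1639×10⁻⁵ m/K
ΔT = 4.90×10⁻³ / 1.1639×10⁻⁵ = 420.998 K, so T = 12.1 + 420.998 = 433.098 °C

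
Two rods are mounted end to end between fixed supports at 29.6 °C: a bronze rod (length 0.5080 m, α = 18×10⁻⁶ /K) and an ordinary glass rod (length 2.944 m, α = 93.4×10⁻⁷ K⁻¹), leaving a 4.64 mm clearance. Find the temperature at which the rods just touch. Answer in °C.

T = 156 °C

Gap closes when ΔL₁ + ΔL₂ = 4.64 mm = 4.64×10⁻³ m
(α₁L₁ + α₂L₂)ΔT = g
α₁L₁ + α₂L₂ = 18×10⁻⁶×0.5080 + 93.4×10⁻⁷×2.944 = 3.664096×10⁻⁵ m/K
ΔT = 4.64×10⁻³ / 3.664096×10⁻⁵ = 126.63 K
T = 29.6 + 126.63 = 156.23 °C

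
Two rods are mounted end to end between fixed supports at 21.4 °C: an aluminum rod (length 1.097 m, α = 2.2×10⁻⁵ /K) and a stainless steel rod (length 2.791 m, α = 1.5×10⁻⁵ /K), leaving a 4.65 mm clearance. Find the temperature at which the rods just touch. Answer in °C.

Gap closes when ΔL₁ + ΔL₂ = 4.65 mm = 4.65×10⁻³ m
(α₁L₁ + α₂L₂)ΔT = g
α₁L₁ + α₂L₂ = 2.2×10⁻⁵×1.097 + 1.5×10⁻⁵×2.791 = 6.5999×10⁻⁵ m/K
ΔT = 4.65×10⁻³ / 6.5999×10⁻⁵ = 70.456 K
T = 21.4 + 70.456 = 91.856 °C

T = 91.9 °C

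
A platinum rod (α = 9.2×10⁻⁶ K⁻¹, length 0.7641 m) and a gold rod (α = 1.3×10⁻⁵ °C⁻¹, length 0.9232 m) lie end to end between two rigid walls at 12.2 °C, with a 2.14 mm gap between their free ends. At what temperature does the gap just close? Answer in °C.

α₁L₁ = 7.02972×10⁻⁶ m/K, α₂L₂ = 1.20016×10⁻⁵ m/K → total 1.903132×10⁻⁵ m/K
ΔT = g/(α₁L₁+α₂L₂) = 2.14×10⁻³ / 1.903132×10⁻⁵ = 112.45 K
T = 12.2 + 112.45 = 124.65 °C

T = 125 °C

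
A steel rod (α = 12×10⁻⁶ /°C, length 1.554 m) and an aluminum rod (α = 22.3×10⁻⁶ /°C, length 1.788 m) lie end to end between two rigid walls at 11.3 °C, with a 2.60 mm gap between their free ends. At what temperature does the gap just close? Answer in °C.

T = 55.7 °C

Gap closes when ΔL₁ + ΔL₂ = 2.60 mm = 2.60×10⁻³ m
(α₁L₁ + α₂L₂)ΔT = g
α₁L₁ + α₂L₂ = 12×10⁻⁶×1.554 + 22.3×10⁻⁶×1.788 = 5.85204×10⁻⁵ m/K
ΔT = 2.60×10⁻³ / 5.85204×10⁻⁵ = 44.429 K
T = 11.3 + 44.429 = 55.729 °C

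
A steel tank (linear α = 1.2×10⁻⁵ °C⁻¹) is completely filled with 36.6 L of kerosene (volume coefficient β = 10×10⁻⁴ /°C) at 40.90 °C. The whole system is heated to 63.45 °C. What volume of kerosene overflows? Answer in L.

The tank also expands: β_container ≈ 3α = 3.6×10⁻⁵ /K
Net overflow = V₀(β_liq − 3α_cont)ΔT
β − 3α = 1.00×10⁻³ − 3.6×10⁻⁵ = 9.64×10⁻⁴ /K; ΔT = 22.55 K
ΔV = 36.6 × 9.64×10⁻⁴ × 22.55 = 0.796 L

0.796 L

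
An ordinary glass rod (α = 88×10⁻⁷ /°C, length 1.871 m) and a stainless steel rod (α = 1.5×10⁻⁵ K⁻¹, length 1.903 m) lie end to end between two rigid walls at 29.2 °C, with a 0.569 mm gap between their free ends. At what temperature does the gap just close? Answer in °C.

Gap closes when ΔL₁ + ΔL₂ = 0.569 mm = 5.69×10⁻⁴ m
(α₁L₁ + α₂L₂)ΔT = g
α₁L₁ + α₂L₂ = 88×10⁻⁷×1.871 + 1.5×10⁻⁵×1.903 = 4.50098×10⁻⁵ m/K
ΔT = 5.69×10⁻⁴ / 4.50098×10⁻⁵ = 12.642 K
T = 29.2 + 12.642 = 41.842 °C

T = 41.8 °C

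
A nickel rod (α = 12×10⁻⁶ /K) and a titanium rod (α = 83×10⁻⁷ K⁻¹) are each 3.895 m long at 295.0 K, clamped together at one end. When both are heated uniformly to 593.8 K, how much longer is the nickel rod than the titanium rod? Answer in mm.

4.31 mm

ΔT = 298.8 K
nickel: ΔL = 12×10⁻⁶ × 3.895 m × 298.8 = 1.3966×10⁻² m = 13.966 mm
titanium: ΔL = 83×10⁻⁷ × 3.895 m × 298.8 = 9.6598×10⁻³ m = 9.6598 mm
difference = 13.966 − 9.6598 = 4.3062 mm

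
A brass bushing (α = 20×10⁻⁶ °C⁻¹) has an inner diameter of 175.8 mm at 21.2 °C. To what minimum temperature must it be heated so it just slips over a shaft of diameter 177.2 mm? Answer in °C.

T = 419 °C

Required Δd = 177.2 − 175.8 = 1.4 mm
Δd = αd₀ΔT ⇒ ΔT = Δd/(αd₀) = 1.4 / (20×10⁻⁶ × 175.8) = 398.18 K
T_min = 21.2 + 398.18 = 419.38 °C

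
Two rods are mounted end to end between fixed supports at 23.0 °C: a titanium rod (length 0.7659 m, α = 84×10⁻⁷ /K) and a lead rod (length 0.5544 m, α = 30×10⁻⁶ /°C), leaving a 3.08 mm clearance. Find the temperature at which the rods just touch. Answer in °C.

T = 157 °C

α₁L₁ = 6.43356×10⁻⁶ m/K, α₂L₂ = 1.6632×10⁻⁵ m/K → total 2.306556×10⁻⁵ m/K
ΔT = g/(α₁L₁+α₂L₂) = 3.08×10⁻³ / 2.306556×10⁻⁵ = 133.53 K
T = 23.0 + 133.53 = 156.53 °C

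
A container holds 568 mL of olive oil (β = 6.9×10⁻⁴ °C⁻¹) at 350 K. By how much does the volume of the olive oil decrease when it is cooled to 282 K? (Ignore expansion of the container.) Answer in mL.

ΔV = 26.7 mL

|ΔT| = |282 − 350| = 68 K
ΔV = βV₀ΔT = (6.9×10⁻⁴)(568)(68) = 26.7 mL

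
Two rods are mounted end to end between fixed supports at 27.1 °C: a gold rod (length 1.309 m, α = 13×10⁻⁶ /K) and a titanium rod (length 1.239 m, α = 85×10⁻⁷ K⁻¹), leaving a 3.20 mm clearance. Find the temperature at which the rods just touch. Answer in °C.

T = 143 °C

α₁L₁ = 1.7017×10⁻⁵ m/K, α₂L₂ = 1.05315×10⁻⁵ m/K → total 2.75485×10⁻⁵ m/K
ΔT = g/(α₁L₁+α₂L₂) = 3.20×10⁻³ / 2.75485×10⁻⁵ = 116.16 K
T = 27.1 + 116.16 = 143.26 °C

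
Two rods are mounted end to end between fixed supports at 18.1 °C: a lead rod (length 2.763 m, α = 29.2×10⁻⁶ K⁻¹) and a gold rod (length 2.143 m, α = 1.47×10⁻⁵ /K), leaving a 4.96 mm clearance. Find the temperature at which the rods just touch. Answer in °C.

Gap closes when ΔL₁ + ΔL₂ = 4.96 mm = 4.96×10⁻³ m
(α₁L₁ + α₂L₂)ΔT = g
α₁L₁ + α₂L₂ = 29.2×10⁻⁶×2.763 + 1.47×10⁻⁵×2.143 = 1.121817×10⁻⁴ m/K
ΔT = 4.96×10⁻³ / 1.121817×10⁻⁴ = 44.214 K
T = 18.1 + 44.214 = 62.314 °C

T = 62.3 °C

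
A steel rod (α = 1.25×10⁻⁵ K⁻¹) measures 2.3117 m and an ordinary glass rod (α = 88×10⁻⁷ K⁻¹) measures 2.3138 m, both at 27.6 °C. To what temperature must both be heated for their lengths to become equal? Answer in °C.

T = 273.7 °C

Equal length when α₁L₁ΔT − α₂L₂ΔT = L₂ − L₁ = 2.10×10⁻³ m
α₁L₁ = 2.889625×10⁻⁵, α₂L₂ = 2.036144×10⁻⁵ → Δ(αL) = 8.53481×10⁻⁶ m/K
ΔT = 2.10×10⁻³ / 8.53481×10⁻⁶ = 246.051 K, so T = 27.6 + 246.051 = 273.651 °C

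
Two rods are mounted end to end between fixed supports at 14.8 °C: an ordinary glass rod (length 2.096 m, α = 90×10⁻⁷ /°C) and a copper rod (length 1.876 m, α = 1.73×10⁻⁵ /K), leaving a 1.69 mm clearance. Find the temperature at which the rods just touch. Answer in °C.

T = 47.7 °C

Gap closes when ΔL₁ + ΔL₂ = 1.69 mm = 1.69×10⁻³ m
(α₁L₁ + α₂L₂)ΔT = g
α₁L₁ + α₂L₂ = 90×10⁻⁷×2.096 + 1.73×10⁻⁵×1.876 = 5.13188×10⁻⁵ m/K
ΔT = 1.69×10⁻³ / 5.13188×10⁻⁵ = 32.931 K
T = 14.8 + 32.931 = 47.731 °C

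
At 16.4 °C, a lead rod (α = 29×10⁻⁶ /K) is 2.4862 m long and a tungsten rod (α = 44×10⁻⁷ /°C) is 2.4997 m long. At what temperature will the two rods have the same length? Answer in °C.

Equal length when α₁L₁ΔT − α₂L₂ΔT = L₂ − L₁ = 1.35×10⁻² m
α₁L₁ = 7.20998×10⁻⁵, α₂L₂ = 1.099868×10⁻⁵ → Δ(αL) = 6.110112×10⁻⁵ m/K
ΔT = 1.35×10⁻² / 6.110112×10⁻⁵ = 220.945 K, so T = 16.4 + 220.945 = 237.345 °C

T = 237.3 °C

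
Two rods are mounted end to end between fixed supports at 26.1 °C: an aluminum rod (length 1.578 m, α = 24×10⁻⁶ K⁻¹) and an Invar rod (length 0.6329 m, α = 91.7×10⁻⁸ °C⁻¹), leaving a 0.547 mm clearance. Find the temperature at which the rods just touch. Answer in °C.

T = 40.3 °C

Gap closes when ΔL₁ + ΔL₂ = 0.547 mm = 5.47×10⁻⁴ m
(α₁L₁ + α₂L₂)ΔT = g
α₁L₁ + α₂L₂ = 24×10⁻⁶×1.578 + 91.7×10⁻⁸×0.6329 = 3.84523693×10⁻⁵ m/K
ΔT = 5.47×10⁻⁴ / 3.84523693×10⁻⁵ = 14.225 K
T = 26.1 + 14.225 = 40.325 °C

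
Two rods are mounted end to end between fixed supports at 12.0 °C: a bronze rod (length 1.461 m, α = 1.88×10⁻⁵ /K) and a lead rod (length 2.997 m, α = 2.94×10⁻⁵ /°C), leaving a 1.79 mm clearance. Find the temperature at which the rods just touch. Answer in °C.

Gap closes when ΔL₁ + ΔL₂ = 1.79 mm = 1.79×10⁻³ m
(α₁L₁ + α₂L₂)ΔT = g
α₁L₁ + α₂L₂ = 1.88×10⁻⁵×1.461 + 2.94×10⁻⁵×2.997 = 1.155786×10⁻⁴ m/K
ΔT = 1.79×10⁻³ / 1.155786×10⁻⁴ = 15.487 K
T = 12.0 + 15.487 = 27.487 °C

T = 27.5 °C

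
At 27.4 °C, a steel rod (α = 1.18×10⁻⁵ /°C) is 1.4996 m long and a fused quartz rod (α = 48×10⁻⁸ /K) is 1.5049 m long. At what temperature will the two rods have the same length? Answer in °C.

L₁(1 + α₁ΔT) = L₂(1 + α₂ΔT) ⇒ ΔT = (L₂ − L₁)/(α₁L₁ − α₂L₂)
L₂ − L₁ = 1.5049 − 1.4996 = 5.30×10⁻³ m
α₁L₁ − α₂L₂ = 1.18×10⁻⁵×1.4996 − 48×10⁻⁸×1.5049 = 1.6972928×10⁻⁵ m/K
ΔT = 5.30×10⁻³ / 1.6972928×10⁻⁵ = 312.262 K
T = 27.4 + 312.262 = 339.662 °C

T = 339.7 °C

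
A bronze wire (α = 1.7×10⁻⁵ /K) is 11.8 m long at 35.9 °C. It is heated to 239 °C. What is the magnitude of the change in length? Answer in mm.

ΔL = 40.7 mm

|ΔT| = |239 − 35.9| = 203.1 K
ΔL = αL₀ΔT = (1.7×10⁻⁵)(11.8)(203.1) = 4.07×10⁻² m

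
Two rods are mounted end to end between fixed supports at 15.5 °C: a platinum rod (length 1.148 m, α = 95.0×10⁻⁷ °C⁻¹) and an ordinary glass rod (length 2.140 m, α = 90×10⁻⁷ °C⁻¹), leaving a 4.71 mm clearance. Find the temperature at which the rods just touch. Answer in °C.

α₁L₁ = 1.0906×10⁻⁵ m/K, α₂L₂ = 1.926×10⁻⁵ m/K → total 3.0166×10⁻⁵ m/K
ΔT = g/(α₁L₁+α₂L₂) = 4.71×10⁻³ / 3.0166×10⁻⁵ = 156.14 K
T = 15.5 + 156.14 = 171.64 °C

T = 172 °C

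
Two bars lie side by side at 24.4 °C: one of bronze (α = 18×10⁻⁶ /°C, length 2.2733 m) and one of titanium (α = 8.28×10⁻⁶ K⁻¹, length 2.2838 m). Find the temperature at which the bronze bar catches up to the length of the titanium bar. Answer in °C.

Equal length when α₁L₁ΔT − α₂L₂ΔT = L₂ − L₁ = 1.05×10⁻² m
α₁L₁ = 4.09194×10⁻⁵, α₂L₂ = 1.8909864×10⁻⁵ → Δ(αL) = 2.2009536×10⁻⁵ m/K
ΔT = 1.05×10⁻² / 2.2009536×10⁻⁵ = 477.066 K, so T = 24.4 + 477.066 = 501.466 °C

T = 501.5 °C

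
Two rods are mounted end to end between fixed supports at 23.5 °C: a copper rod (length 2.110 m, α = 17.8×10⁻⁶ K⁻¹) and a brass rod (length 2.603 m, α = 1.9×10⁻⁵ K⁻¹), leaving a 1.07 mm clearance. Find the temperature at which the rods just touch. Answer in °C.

α₁L₁ = 3.7558×10⁻⁵ m/K, α₂L₂ = 4.9457×10⁻⁵ m/K → total 8.7015×10⁻⁵ m/K
ΔT = g/(α₁L₁+α₂L₂) = 1.07×10⁻³ / 8.7015×10⁻⁵ = 12.297 K
T = 23.5 + 12.297 = 35.797 °C

T = 35.8 °C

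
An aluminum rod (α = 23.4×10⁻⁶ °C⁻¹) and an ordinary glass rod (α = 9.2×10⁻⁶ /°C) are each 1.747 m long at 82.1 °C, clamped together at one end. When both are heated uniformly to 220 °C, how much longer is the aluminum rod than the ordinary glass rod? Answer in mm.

3.42 mm

ΔT = 137.9 K
aluminum: ΔL = 23.4×10⁻⁶ × 1.747 m × 137.9 = 5.6373×10⁻³ m = 5.6373 mm
ordinary glass: ΔL = 9.2×10⁻⁶ × 1.747 m × 137.9 = 2.2164×10⁻³ m = 2.2164 mm
difference = 5.6373 − 2.2164 = 3.4209 mm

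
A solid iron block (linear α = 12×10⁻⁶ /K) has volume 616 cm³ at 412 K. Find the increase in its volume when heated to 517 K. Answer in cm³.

Isotropic solid: β ≈ 3α = 3.6×10⁻⁵ /K; ΔT = 105 K
ΔV = 3αV₀ΔT = 3(12×10⁻⁶)(616)(105) = 2.33 cm³

ΔV = 2.33 cm³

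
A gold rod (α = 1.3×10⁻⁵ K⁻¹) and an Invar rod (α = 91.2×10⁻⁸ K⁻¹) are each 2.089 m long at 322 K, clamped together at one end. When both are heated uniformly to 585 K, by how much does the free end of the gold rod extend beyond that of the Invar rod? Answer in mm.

6.64 mm

ΔT = 263 K
gold: ΔL = 1.3×10⁻⁵ × 2.089 m × 263 = 7.1423×10⁻³ m = 7.1423 mm
Invar: ΔL = 91.2×10⁻⁸ × 2.089 m × 263 = 5.0106×10⁻⁴ m = 0.50106 mm
difference = 7.1423 − 0.50106 = 6.64124 mm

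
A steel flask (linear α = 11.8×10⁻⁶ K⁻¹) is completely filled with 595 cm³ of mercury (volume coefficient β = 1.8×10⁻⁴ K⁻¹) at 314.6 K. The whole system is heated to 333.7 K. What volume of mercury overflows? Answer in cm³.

The flask also expands: β_container ≈ 3α = 3.54×10⁻⁵ /K
Net overflow = V₀(β_liq − 3α_cont)ΔT
β − 3α = 1.80×10⁻⁴ − 3.54×10⁻⁵ = 1.446×10⁻⁴ /K; ΔT = 19.1 K
ΔV = 595 × 1.446×10⁻⁴ × 19.1 = 1.64 cm³

1.64 cm³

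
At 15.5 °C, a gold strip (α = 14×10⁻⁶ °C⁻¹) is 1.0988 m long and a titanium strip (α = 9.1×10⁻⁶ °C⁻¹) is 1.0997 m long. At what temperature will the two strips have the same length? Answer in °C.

T = 182.9 °C

L₁(1 + α₁ΔT) = L₂(1 + α₂ΔT) ⇒ ΔT = (L₂ − L₁)/(α₁L₁ − α₂L₂)
L₂ − L₁ = 1.0997 − 1.0988 = 9.00×10⁻⁴ m
α₁L₁ − α₂L₂ = 14×10⁻⁶×1.0988 − 9.1×10⁻⁶×1.0997 = 5.37593×10⁻⁶ m/K
ΔT = 9.00×10⁻⁴ / 5.37593×10⁻⁶ = 167.413 K
T = 15.5 + 167.413 = 182.913 °C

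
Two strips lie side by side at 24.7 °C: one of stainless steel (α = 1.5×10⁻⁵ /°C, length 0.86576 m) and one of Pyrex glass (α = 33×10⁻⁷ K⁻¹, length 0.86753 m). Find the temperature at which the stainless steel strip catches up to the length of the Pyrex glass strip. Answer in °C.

T = 199.5 °C

L₁(1 + α₁ΔT) = L₂(1 + α₂ΔT) ⇒ ΔT = (L₂ − L₁)/(α₁L₁ − α₂L₂)
L₂ − L₁ = 0.86753 − 0.86576 = 1.77×10⁻³ m
α₁L₁ − α₂L₂ = 1.5×10⁻⁵×0.86576 − 33×10⁻⁷×0.86753 = 1.0123551×10⁻⁵ m/K
ΔT = 1.77×10⁻³ / 1.0123551×10⁻⁵ = 174.840 K
T = 24.7 + 174.840 = 199.540 °C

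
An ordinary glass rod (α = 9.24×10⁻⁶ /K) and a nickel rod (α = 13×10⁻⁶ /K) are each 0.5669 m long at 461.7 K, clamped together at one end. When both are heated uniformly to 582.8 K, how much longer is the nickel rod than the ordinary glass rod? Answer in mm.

ΔT = 121.1 K
ordinary glass: ΔL = 9.24×10⁻⁶ × 0.5669 m × 121.1 = 6.3434×10⁻⁴ m = 0.63434 mm
nickel: ΔL = 13×10⁻⁶ × 0.5669 m × 121.1 = 8.9247×10⁻⁴ m = 0.89247 mm
difference = 0.89247 − 0.63434 = 0.25813 mm

0.258 mm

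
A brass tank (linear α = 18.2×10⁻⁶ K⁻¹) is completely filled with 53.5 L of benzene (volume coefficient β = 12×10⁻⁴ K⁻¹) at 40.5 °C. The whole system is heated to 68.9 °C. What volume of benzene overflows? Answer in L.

1.74 L

The tank also expands: β_container ≈ 3α = 5.46×10⁻⁵ /K
Net overflow = V₀(β_liq − 3α_cont)ΔT
β − 3α = 1.20×10⁻³ − 5.46×10⁻⁵ = 1.1454×10⁻³ /K; ΔT = 28.4 K
ΔV = 53.5 × 1.1454×10⁻³ × 28.4 = 1.74 L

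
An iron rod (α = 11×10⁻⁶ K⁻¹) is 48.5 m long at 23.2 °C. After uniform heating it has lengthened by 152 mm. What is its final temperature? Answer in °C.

T = 308 °C

ΔL = αL₀ΔT ⇒ ΔT = ΔL / (αL₀)
ΔT = 152×10⁻³ m / (11×10⁻⁶ × 48.5 m) = 284.91 K
T = 23.2 + 284.91 = 308.11 °C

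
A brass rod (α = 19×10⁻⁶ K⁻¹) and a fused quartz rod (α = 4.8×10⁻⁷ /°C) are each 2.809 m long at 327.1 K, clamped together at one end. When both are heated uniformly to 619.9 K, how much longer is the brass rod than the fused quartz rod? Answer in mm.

15.2 mm

ΔT = 292.8 K
brass: ΔL = 19×10⁻⁶ × 2.809 m × 292.8 = 1.5627×10⁻² m = 15.627 mm
fused quartz: ΔL = 4.8×10⁻⁷ × 2.809 m × 292.8 = 3.9479×10⁻⁴ m = 0.39479 mm
difference = 15.627 − 0.39479 = 15.23221 mm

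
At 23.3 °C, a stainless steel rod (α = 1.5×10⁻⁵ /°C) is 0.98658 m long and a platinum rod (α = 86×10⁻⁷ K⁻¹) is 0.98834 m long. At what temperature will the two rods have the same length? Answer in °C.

Equal length when α₁L₁ΔT − α₂L₂ΔT = L₂ − L₁ = 1.76×10⁻³ m
α₁L₁ = 1.47987×10⁻⁵, α₂L₂ = 8.499724×10⁻⁶ → Δ(αL) = 6.298976×10⁻⁶ m/K
ΔT = 1.76×10⁻³ / 6.298976×10⁻⁶ = 279.410 K, so T = 23.3 + 279.410 = 302.710 °C

T = 302.7 °C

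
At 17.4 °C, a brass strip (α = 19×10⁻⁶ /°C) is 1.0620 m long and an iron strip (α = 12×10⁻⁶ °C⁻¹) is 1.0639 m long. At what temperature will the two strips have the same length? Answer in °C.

T = 273.8 °C

L₁(1 + α₁ΔT) = L₂(1 + α₂ΔT) ⇒ ΔT = (L₂ − L₁)/(α₁L₁ − α₂L₂)
L₂ − L₁ = 1.0639 − 1.0620 = 1.90×10⁻³ m
α₁L₁ − α₂L₂ = 19×10⁻⁶×1.0620 − 12×10⁻⁶×1.0639 = 7.4112×10⁻⁶ m/K
ΔT = 1.90×10⁻³ / 7.4112×10⁻⁶ = 256.369 K
T = 17.4 + 256.369 = 273.769 °C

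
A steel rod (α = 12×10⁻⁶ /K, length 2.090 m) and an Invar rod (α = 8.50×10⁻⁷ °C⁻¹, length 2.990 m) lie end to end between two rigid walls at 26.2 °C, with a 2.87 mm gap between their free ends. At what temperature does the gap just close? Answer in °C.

α₁L₁ = 2.508×10⁻⁵ m/K, α₂L₂ = 2.5415×10⁻⁶ m/K → total 2.76215×10⁻⁵ m/K
ΔT = g/(α₁L₁+α₂L₂) = 2.87×10⁻³ / 2.76215×10⁻⁵ = 103.90 K
T = 26.2 + 103.90 = 130.10 °C

T = 130 °C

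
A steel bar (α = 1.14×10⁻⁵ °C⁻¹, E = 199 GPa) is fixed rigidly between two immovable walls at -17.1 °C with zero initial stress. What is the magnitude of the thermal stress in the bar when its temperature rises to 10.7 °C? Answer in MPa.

Fully constrained: the free strain ε = αΔT is blocked, so σ = Eε = EαΔT.
|ΔT| = 27.8 K
σ = 199×10⁹ × 1.14×10⁻⁵ × 27.8 = 6.31×10⁷ Pa

σ = 63.1 MPa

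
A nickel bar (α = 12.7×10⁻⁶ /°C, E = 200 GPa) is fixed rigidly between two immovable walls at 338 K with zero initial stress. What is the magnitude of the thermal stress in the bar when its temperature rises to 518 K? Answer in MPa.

σ = 457 MPa

Fully constrained: the free strain ε = αΔT is blocked, so σ = Eε = EαΔT.
|ΔT| = 180 K
σ = 200×10⁹ × 12.7×10⁻⁶ × 180 = 4.57×10⁸ Pa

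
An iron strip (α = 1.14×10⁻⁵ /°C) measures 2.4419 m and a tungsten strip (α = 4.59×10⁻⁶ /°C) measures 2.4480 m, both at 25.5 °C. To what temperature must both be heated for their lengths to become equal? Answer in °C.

T = 392.9 °C

Equal length when α₁L₁ΔT − α₂L₂ΔT = L₂ − L₁ = 6.10×10⁻³ m
α₁L₁ = 2.783766×10⁻⁵, α₂L₂ = 1.123632×10⁻⁵ → Δ(αL) = 1.660134×10⁻⁵ m/K
ΔT = 6.10×10⁻³ / 1.660134×10⁻⁵ = 367.440 K, so T = 25.5 + 367.440 = 392.940 °C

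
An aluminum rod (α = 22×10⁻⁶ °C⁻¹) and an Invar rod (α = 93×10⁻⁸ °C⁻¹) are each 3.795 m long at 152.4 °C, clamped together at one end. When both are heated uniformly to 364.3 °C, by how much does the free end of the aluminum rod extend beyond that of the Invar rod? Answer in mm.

ΔT = 211.9 K
aluminum: ΔL = 22×10⁻⁶ × 3.795 m × 211.9 = 1.7692×10⁻² m = 17.692 mm
Invar: ΔL = 93×10⁻⁸ × 3.795 m × 211.9 = 7.4787×10⁻⁴ m = 0.74787 mm
difference = 17.692 − 0.74787 = 16.94413 mm

16.9 mm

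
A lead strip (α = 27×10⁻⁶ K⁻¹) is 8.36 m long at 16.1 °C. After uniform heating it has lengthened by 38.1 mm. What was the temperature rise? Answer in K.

ΔT = 169 K

ΔL = αL₀ΔT ⇒ ΔT = ΔL / (αL₀)
ΔT = 38.1×10⁻³ m / (27×10⁻⁶ × 8.36 m) = 168.79 K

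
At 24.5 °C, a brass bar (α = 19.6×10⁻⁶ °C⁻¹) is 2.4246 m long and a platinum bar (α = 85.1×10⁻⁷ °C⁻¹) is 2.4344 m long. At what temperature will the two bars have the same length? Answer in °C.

L₁(1 + α₁ΔT) = L₂(1 + α₂ΔT) ⇒ ΔT = (L₂ − L₁)/(α₁L₁ − α₂L₂)
L₂ − L₁ = 2.4344 − 2.4246 = 9.80×10⁻³ m
α₁L₁ − α₂L₂ = 19.6×10⁻⁶×2.4246 − 85.1×10⁻⁷×2.4344 = 2.6805416×10⁻⁵ m/K
ΔT = 9.80×10⁻³ / 2.6805416×10⁻⁵ = 365.598 K
T = 24.5 + 365.598 = 390.098 °C

T = 390.1 °C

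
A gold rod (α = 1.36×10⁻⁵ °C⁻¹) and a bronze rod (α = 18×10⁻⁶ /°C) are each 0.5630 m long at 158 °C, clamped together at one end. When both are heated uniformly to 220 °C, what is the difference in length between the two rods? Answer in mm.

0.154 mm

ΔT = 62 K
gold: ΔL = 1.36×10⁻⁵ × 0.5630 m × 62 = 4.7472×10⁻⁴ m = 0.47472 mm
bronze: ΔL = 18×10⁻⁶ × 0.5630 m × 62 = 6.2831×10⁻⁴ m = 0.62831 mm
difference = 0.62831 − 0.47472 = 0.15359 mm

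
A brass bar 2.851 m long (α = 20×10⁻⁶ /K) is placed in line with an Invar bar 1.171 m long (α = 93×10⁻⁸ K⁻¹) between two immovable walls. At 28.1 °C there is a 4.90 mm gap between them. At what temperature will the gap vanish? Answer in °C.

T = 112 °C

α₁L₁ = 5.702×10⁻⁵ m/K, α₂L₂ = 1.08903×10⁻⁶ m/K → total 5.810903×10⁻⁵ m/K
ΔT = g/(α₁L₁+α₂L₂) = 4.90×10⁻³ / 5.810903×10⁻⁵ = 84.32 K
T = 28.1 + 84.32 = 112.42 °C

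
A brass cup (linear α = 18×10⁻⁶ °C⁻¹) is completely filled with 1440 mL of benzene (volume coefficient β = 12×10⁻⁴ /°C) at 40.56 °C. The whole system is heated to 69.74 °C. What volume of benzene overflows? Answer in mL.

The cup also expands: β_container ≈ 3α = 5.4×10⁻⁵ /K
Net overflow = V₀(β_liq − 3α_cont)ΔT
β − 3α = 1.20×10⁻³ − 5.4×10⁻⁵ = 1.146×10⁻³ /K; ΔT = 29.18 K
ΔV = 1440 × 1.146×10⁻³ × 29.18 = 48.2 mL

48.2 mL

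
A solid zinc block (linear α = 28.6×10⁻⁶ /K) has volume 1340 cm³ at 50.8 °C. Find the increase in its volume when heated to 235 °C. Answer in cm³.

ΔV = 21.2 cm³

Isotropic solid: β ≈ 3α = 8.6×10⁻⁵ /K; ΔT = 184.2 K
ΔV = 3αV₀ΔT = 3(28.6×10⁻⁶)(1340)(184.2) = 21.2 cm³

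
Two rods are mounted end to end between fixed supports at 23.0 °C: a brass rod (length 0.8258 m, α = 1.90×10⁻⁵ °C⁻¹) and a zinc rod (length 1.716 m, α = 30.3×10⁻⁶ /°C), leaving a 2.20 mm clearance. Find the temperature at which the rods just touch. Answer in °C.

Gap closes when ΔL₁ + ΔL₂ = 2.20 mm = 2.20×10⁻³ m
(α₁L₁ + α₂L₂)ΔT = g
α₁L₁ + α₂L₂ = 1.90×10⁻⁵×0.8258 + 30.3×10⁻⁶×1.716 = 6.7685×10⁻⁵ m/K
ΔT = 2.20×10⁻³ / 6.7685×10⁻⁵ = 32.504 K
T = 23.0 + 32.504 = 55.504 °C

T = 55.5 °C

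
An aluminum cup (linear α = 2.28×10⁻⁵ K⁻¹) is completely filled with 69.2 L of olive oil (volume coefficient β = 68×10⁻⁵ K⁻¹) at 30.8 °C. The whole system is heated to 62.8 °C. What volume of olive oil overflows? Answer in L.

The cup also expands: β_container ≈ 3α = 6.84×10⁻⁵ /K
Net overflow = V₀(β_liq − 3α_cont)ΔT
β − 3α = 6.80×10⁻⁴ − 6.84×10⁻⁵ = 6.116×10⁻⁴ /K; ΔT = 32.0 K
ΔV = 69.2 × 6.116×10⁻⁴ × 32.0 = 1.35 L

1.35 L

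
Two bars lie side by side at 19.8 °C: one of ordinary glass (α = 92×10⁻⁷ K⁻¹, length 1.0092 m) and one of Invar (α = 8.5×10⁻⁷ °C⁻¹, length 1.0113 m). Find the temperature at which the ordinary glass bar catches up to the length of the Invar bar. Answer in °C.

L₁(1 + α₁ΔT) = L₂(1 + α₂ΔT) ⇒ ΔT = (L₂ − L₁)/(α₁L₁ − α₂L₂)
L₂ − L₁ = 1.0113 − 1.0092 = 2.10×10⁻³ m
α₁L₁ − α₂L₂ = 92×10⁻⁷×1.0092 − 8.5×10⁻⁷×1.0113 = 8.425035×10⁻⁶ m/K
ΔT = 2.10×10⁻³ / 8.425035×10⁻⁶ = 249.257 K
T = 19.8 + 249.257 = 269.057 °C

T = 269.1 °C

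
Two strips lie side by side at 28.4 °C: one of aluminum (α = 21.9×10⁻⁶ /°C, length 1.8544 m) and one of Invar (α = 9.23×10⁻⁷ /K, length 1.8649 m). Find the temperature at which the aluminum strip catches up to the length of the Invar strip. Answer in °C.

T = 298.4 °C

L₁(1 + α₁ΔT) = L₂(1 + α₂ΔT) ⇒ ΔT = (L₂ − L₁)/(α₁L₁ − α₂L₂)
L₂ − L₁ = 1.8649 − 1.8544 = 1.05×10⁻² m
α₁L₁ − α₂L₂ = 21.9×10⁻⁶×1.8544 − 9.23×10⁻⁷×1.8649 = 3.88900573×10⁻⁵ m/K
ΔT = 1.05×10⁻² / 3.88900573×10⁻⁵ = 269.992 K
T = 28.4 + 269.992 = 298.392 °C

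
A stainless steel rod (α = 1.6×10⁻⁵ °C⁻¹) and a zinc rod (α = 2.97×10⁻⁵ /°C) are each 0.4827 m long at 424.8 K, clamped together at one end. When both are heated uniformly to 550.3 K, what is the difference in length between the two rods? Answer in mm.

0.830 mm

ΔT = 125.5 K
stainless steel: ΔL = 1.6×10⁻⁵ × 0.4827 m × 125.5 = 9.6926×10⁻⁴ m = 0.96926 mm
zinc: ΔL = 2.97×10⁻⁵ × 0.4827 m × 125.5 = 1.7992×10⁻³ m = 1.7992 mm
difference = 1.7992 − 0.96926 = 0.82994 mm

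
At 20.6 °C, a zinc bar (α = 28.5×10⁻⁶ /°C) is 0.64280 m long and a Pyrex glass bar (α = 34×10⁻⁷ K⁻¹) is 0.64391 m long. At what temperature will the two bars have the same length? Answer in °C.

T = 89.41 °C

L₁(1 + α₁ΔT) = L₂(1 + α₂ΔT) ⇒ ΔT = (L₂ − L₁)/(α₁L₁ − α₂L₂)
L₂ − L₁ = 0.64391 − 0.64280 = 1.11×10⁻³ m
α₁L₁ − α₂L₂ = 28.5×10⁻⁶×0.64280 − 34×10⁻⁷×0.64391 = 1.6130506×10⁻⁵ m/K
ΔT = 1.11×10⁻³ / 1.6130506×10⁻⁵ = 68.8137 K
T = 20.6 + 68.8137 = 89.4137 °C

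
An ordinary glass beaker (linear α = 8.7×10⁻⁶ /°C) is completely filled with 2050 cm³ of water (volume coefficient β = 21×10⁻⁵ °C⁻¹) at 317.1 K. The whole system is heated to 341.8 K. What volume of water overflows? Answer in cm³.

9.31 cm³

The beaker also expands: β_container ≈ 3α = 2.61×10⁻⁵ /K
Net overflow = V₀(β_liq − 3α_cont)ΔT
β − 3α = 2.10×10⁻⁴ − 2.61×10⁻⁵ = 1.839×10⁻⁴ /K; ΔT = 24.7 K
ΔV = 2050 × 1.839×10⁻⁴ × 24.7 = 9.31 cm³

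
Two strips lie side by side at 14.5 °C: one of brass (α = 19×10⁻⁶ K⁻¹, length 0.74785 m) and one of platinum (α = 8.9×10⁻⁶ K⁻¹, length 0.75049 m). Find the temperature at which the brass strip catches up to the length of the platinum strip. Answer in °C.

T = 365.1 °C

Equal length when α₁L₁ΔT − α₂L₂ΔT = L₂ − L₁ = 2.64×10⁻³ m
α₁L₁ = 1.420915×10⁻⁵, α₂L₂ = 6.679361×10⁻⁶ → Δ(αL) = 7.529789×10⁻⁶ m/K
ΔT = 2.64×10⁻³ / 7.529789×10⁻⁶ = 350.607 K, so T = 14.5 + 350.607 = 365.107 °C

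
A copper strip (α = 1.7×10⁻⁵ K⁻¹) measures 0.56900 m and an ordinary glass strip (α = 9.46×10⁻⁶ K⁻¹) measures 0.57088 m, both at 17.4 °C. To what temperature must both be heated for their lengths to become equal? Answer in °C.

T = 457.4 °C

L₁(1 + α₁ΔT) = L₂(1 + α₂ΔT) ⇒ ΔT = (L₂ − L₁)/(α₁L₁ − α₂L₂)
L₂ − L₁ = 0.57088 − 0.56900 = 1.88×10⁻³ m
α₁L₁ − α₂L₂ = 1.7×10⁻⁵×0.56900 − 9.46×10⁻⁶×0.57088 = 4.2724752×10⁻⁶ m/K
ΔT = 1.88×10⁻³ / 4.2724752×10⁻⁶ = 440.026 K
T = 17.4 + 440.026 = 457.426 °C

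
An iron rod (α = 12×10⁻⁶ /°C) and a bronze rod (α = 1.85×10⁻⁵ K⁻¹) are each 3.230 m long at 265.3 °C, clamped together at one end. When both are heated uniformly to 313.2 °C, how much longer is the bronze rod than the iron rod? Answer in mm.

1.01 mm

ΔT = 47.9 K
iron: ΔL = 12×10⁻⁶ × 3.230 m × 47.9 = 1.8566×10⁻³ m = 1.8566 mm
bronze: ΔL = 1.85×10⁻⁵ × 3.230 m × 47.9 = 2.8623×10⁻³ m = 2.8623 mm
difference = 2.8623 − 1.8566 = 1.0057 mm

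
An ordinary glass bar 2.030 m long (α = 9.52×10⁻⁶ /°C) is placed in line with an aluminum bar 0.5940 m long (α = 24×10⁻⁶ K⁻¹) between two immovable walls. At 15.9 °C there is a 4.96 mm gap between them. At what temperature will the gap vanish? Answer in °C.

T = 164 °C

Gap closes when ΔL₁ + ΔL₂ = 4.96 mm = 4.96×10⁻³ m
(α₁L₁ + α₂L₂)ΔT = g
α₁L₁ + α₂L₂ = 9.52×10⁻⁶×2.030 + 24×10⁻⁶×0.5940 = 3.35816×10⁻⁵ m/K
ΔT = 4.96×10⁻³ / 3.35816×10⁻⁵ = 147.70 K
T = 15.9 + 147.70 = 163.60 °C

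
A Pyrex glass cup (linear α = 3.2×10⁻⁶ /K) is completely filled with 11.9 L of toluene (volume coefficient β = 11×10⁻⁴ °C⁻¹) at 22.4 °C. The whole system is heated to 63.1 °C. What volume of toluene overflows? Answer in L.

The cup also expands: β_container ≈ 3α = 9.6×10⁻⁶ /K
Net overflow = V₀(β_liq − 3α_cont)ΔT
β − 3α = 1.10×10⁻³ − 9.6×10⁻⁶ = 1.0904×10⁻³ /K; ΔT = 40.7 K
ΔV = 11.9 × 1.0904×10⁻³ × 40.7 = 0.528 L

0.528 L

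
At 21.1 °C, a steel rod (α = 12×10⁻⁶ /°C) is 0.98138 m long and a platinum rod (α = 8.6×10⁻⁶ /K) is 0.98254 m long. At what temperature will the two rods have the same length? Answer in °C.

Equal length when α₁L₁ΔT − α₂L₂ΔT = L₂ − L₁ = 1.16×10⁻³ m
α₁L₁ = 1.177656×10⁻⁵, α₂L₂ = 8.449844×10⁻⁶ → Δ(αL) = 3.326716×10⁻⁶ m/K
ΔT = 1.16×10⁻³ / 3.326716×10⁻⁶ = 348.692 K, so T = 21.1 + 348.692 = 369.792 °C

T = 369.8 °C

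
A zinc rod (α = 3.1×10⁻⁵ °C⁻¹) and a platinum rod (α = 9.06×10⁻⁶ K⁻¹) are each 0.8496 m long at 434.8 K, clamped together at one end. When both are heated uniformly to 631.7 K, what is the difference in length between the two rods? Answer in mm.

3.67 mm

ΔT = 196.9 K
zinc: ΔL = 3.1×10⁻⁵ × 0.8496 m × 196.9 = 5.1859×10⁻³ m = 5.1859 mm
platinum: ΔL = 9.06×10⁻⁶ × 0.8496 m × 196.9 = 1.5156×10⁻³ m = 1.5156 mm
difference = 5.1859 − 1.5156 = 3.6703 mm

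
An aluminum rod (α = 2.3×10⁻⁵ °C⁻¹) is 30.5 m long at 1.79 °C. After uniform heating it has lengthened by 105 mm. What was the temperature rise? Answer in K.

ΔL = αL₀ΔT ⇒ ΔT = ΔL / (αL₀)
ΔT = 105×10⁻³ m / (2.3×10⁻⁵ × 30.5 m) = 149.68 K

ΔT = 150 K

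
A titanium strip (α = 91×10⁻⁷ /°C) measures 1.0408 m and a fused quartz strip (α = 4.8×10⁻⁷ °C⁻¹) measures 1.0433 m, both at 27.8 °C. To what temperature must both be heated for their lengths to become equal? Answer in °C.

L₁(1 + α₁ΔT) = L₂(1 + α₂ΔT) ⇒ ΔT = (L₂ − L₁)/(α₁L₁ − α₂L₂)
L₂ − L₁ = 1.0433 − 1.0408 = 2.50×10⁻³ m
α₁L₁ − α₂L₂ = 91×10⁻⁷×1.0408 − 4.8×10⁻⁷×1.0433 = 8.970496×10⁻⁶ m/K
ΔT = 2.50×10⁻³ / 8.970496×10⁻⁶ = 278.691 K
T = 27.8 + 278.691 = 306.491 °C

T = 306.5 °C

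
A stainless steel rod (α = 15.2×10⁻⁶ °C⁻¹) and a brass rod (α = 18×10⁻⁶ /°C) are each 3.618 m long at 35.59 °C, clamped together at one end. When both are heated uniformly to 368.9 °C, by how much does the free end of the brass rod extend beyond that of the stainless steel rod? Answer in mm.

ΔT = 333.31 K
stainless steel: ΔL = 15.2×10⁻⁶ × 3.618 m × 333.31 = 1.8330×10⁻² m = 18.330 mm
brass: ΔL = 18×10⁻⁶ × 3.618 m × 333.31 = 2.1706×10⁻² m = 21.706 mm
difference = 21.706 − 18.330 = 3.376 mm

3.38 mm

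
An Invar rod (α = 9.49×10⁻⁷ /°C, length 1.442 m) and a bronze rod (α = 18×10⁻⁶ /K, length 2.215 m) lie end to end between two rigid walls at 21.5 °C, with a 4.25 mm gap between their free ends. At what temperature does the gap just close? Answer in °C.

T = 125 °C

Gap closes when ΔL₁ + ΔL₂ = 4.25 mm = 4.25×10⁻³ m
(α₁L₁ + α₂L₂)ΔT = g
α₁L₁ + α₂L₂ = 9.49×10⁻⁷×1.442 + 18×10⁻⁶×2.215 = 4.1238458×10⁻⁵ m/K
ΔT = 4.25×10⁻³ / 4.1238458×10⁻⁵ = 103.06 K
T = 21.5 + 103.06 = 124.56 °C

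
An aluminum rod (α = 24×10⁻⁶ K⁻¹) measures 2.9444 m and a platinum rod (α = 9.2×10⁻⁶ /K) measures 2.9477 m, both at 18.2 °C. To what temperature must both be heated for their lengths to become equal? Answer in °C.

T = 93.98 °C

Equal length when α₁L₁ΔT − α₂L₂ΔT = L₂ − L₁ = 3.30×10⁻³ m
α₁L₁ = 7.06656×10⁻⁵, α₂L₂ = 2.711884×10⁻⁵ → Δ(αL) = 4.354676×10⁻⁵ m/K
ΔT = 3.30×10⁻³ / 4.354676×10⁻⁵ = 75.7806 K, so T = 18.2 + 75.7806 = 93.9806 °C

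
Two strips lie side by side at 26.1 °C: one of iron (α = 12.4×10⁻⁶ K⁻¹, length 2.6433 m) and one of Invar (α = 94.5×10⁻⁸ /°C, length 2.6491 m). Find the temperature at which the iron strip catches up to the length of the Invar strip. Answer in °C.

T = 217.7 °C

L₁(1 + α₁ΔT) = L₂(1 + α₂ΔT) ⇒ ΔT = (L₂ − L₁)/(α₁L₁ − α₂L₂)
L₂ − L₁ = 2.6491 − 2.6433 = 5.80×10⁻³ m
α₁L₁ − α₂L₂ = 12.4×10⁻⁶×2.6433 − 94.5×10⁻⁸×2.6491 = 3.02735205×10⁻⁵ m/K
ΔT = 5.80×10⁻³ / 3.02735205×10⁻⁵ = 191.587 K
T = 26.1 + 191.587 = 217.687 °C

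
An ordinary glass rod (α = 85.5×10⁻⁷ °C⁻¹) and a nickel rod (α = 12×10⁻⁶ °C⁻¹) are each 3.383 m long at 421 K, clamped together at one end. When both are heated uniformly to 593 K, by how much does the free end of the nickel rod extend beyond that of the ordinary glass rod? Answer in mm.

2.01 mm

ΔT = 172 K
ordinary glass: ΔL = 85.5×10⁻⁷ × 3.383 m × 172 = 4.9750×10⁻³ m = 4.9750 mm
nickel: ΔL = 12×10⁻⁶ × 3.383 m × 172 = 6.9825×10⁻³ m = 6.9825 mm
difference = 6.9825 − 4.9750 = 2.0075 mm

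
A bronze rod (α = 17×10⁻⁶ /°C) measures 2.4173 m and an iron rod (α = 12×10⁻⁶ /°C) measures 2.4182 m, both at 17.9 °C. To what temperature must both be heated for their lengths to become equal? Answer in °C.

T = 92.43 °C

Equal length when α₁L₁ΔT − α₂L₂ΔT = L₂ − L₁ = 9.00×10⁻⁴ m
α₁L₁ = 4.10941×10⁻⁵, α₂L₂ = 2.90184×10⁻⁵ → Δ(αL) = 1.20757×10⁻⁵ m/K
ΔT = 9.00×10⁻⁴ / 1.20757×10⁻⁵ = 74.5298 K, so T = 17.9 + 74.5298 = 92.4298 °C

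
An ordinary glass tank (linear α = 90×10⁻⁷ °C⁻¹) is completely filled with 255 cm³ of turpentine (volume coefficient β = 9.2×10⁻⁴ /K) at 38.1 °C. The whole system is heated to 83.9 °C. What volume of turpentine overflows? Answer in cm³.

10.4 cm³

The tank also expands: β_container ≈ 3α = 2.7×10⁻⁵ /K
Net overflow = V₀(β_liq − 3α_cont)ΔT
β − 3α = 9.20×10⁻⁴ − 2.7×10⁻⁵ = 8.93×10⁻⁴ /K; ΔT = 45.8 K
ΔV = 255 × 8.93×10⁻⁴ × 45.8 = 10.4 cm³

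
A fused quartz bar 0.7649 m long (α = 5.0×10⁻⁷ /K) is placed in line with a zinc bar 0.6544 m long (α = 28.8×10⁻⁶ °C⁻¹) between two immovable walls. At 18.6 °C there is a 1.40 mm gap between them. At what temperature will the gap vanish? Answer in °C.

T = 91.4 °C

Gap closes when ΔL₁ + ΔL₂ = 1.40 mm = 1.40×10⁻³ m
(α₁L₁ + α₂L₂)ΔT = g
α₁L₁ + α₂L₂ = 5.0×10⁻⁷×0.7649 + 28.8×10⁻⁶×0.6544 = 1.922917×10⁻⁵ m/K
ΔT = 1.40×10⁻³ / 1.922917×10⁻⁵ = 72.806 K
T = 18.6 + 72.806 = 91.406 °C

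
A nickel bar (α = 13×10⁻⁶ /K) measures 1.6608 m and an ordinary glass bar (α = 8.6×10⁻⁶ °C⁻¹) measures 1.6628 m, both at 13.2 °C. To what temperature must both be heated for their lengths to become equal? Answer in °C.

T = 287.5 °C

Equal length when α₁L₁ΔT − α₂L₂ΔT = L₂ − L₁ = 2.00×10⁻³ m
α₁L₁ = 2.15904×10⁻⁵, α₂L₂ = 1.430008×10⁻⁵ → Δ(αL) = 7.29032×10⁻⁶ m/K
ΔT = 2.00×10⁻³ / 7.29032×10⁻⁶ = 274.336 K, so T = 13.2 + 274.336 = 287.536 °C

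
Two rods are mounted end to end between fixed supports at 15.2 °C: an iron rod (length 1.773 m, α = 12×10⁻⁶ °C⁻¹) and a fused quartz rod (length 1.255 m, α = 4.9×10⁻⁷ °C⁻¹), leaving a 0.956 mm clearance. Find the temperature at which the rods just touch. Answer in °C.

α₁L₁ = 2.1276×10⁻⁵ m/K, α₂L₂ = 6.1495×10⁻⁷ m/K → total 2.189095×10⁻⁵ m/K
ΔT = g/(α₁L₁+α₂L₂) = 9.56×10⁻⁴ / 2.189095×10⁻⁵ = 43.671 K
T = 15.2 + 43.671 = 58.871 °C

T = 58.9 °C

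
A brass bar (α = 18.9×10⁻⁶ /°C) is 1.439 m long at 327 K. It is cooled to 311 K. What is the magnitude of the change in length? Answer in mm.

ΔL = 0.435 mm

|ΔT| = |311 − 327| = 16 K
ΔL = αL₀ΔT = (18.9×10⁻⁶)(1.439)(16) = 4.35×10⁻⁴ m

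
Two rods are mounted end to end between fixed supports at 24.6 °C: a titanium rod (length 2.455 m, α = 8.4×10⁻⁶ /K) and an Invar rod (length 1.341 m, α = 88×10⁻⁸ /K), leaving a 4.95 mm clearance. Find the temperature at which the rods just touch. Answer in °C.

Gap closes when ΔL₁ + ΔL₂ = 4.95 mm = 4.95×10⁻³ m
(α₁L₁ + α₂L₂)ΔT = g
α₁L₁ + α₂L₂ = 8.4×10⁻⁶×2.455 + 88×10⁻⁸×1.341 = 2.180208×10⁻⁵ m/K
ΔT = 4.95×10⁻³ / 2.180208×10⁻⁵ = 227.04 K
T = 24.6 + 227.04 = 251.64 °C

T = 252 °C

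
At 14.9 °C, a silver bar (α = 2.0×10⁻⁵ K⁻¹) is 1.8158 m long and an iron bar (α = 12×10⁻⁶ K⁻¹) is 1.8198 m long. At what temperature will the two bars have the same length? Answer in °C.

Equal length when α₁L₁ΔT − α₂L₂ΔT = L₂ − L₁ = 4.00×10⁻³ m
α₁L₁ = 3.6316×10⁻⁵, α₂L₂ = 2.18376×10⁻⁵ → Δ(αL) = 1.44784×10⁻⁵ m/K
ΔT = 4.00×10⁻³ / 1.44784×10⁻⁵ = 276.274 K, so T = 14.9 + 276.274 = 291.174 °C

T = 291.2 °C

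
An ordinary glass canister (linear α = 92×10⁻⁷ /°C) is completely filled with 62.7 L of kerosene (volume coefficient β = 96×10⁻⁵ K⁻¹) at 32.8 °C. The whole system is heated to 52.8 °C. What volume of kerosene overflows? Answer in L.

The canister also expands: β_container ≈ 3α = 2.76×10⁻⁵ /K
Net overflow = V₀(β_liq − 3α_cont)ΔT
β − 3α = 9.60×10⁻⁴ − 2.76×10⁻⁵ = 9.324×10⁻⁴ /K; ΔT = 20.0 K
ΔV = 62.7 × 9.324×10⁻⁴ × 20.0 = 1.17 L

1.17 L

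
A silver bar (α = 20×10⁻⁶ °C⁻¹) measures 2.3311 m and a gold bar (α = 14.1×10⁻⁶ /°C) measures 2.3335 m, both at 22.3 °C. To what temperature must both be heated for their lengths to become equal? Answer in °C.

T = 197.2 °C

L₁(1 + α₁ΔT) = L₂(1 + α₂ΔT) ⇒ ΔT = (L₂ − L₁)/(α₁L₁ − α₂L₂)
L₂ − L₁ = 2.3335 − 2.3311 = 2.40×10⁻³ m
α₁L₁ − α₂L₂ = 20×10⁻⁶×2.3311 − 14.1×10⁻⁶×2.3335 = 1.371965×10⁻⁵ m/K
ΔT = 2.40×10⁻³ / 1.371965×10⁻⁵ = 174.932 K
T = 22.3 + 174.932 = 197.232 °C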